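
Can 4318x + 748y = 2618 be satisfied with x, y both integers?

gcd(4318, 748) = 34.
34 divides 2618, so integer solutions exist.

yes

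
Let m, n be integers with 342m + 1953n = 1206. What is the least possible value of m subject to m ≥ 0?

152

gcd(1953, 342) = 9.
9 divides 1206, so solutions exist.
By Bézout, 342·(40) + 1953·(-7) = 9.
Scale by 1206/9 = 134: (m₀, n₀) = (5360, -938).
General solution: m = 5360 + 217t, n = -938 - 38t for integer t.
m ≥ 0: smallest is 5360 mod 217 = 152 (at t = -24), with n = -26.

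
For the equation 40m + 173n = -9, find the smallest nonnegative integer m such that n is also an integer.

56

gcd(173, 40) = 1.
1 divides -9, so solutions exist.
By Bézout, 40·(13) + 173·(-3) = 1.
Scale by -9/1 = -9: (m₀, n₀) = (-117, 27).
General solution: m = -117 + 173t, n = 27 - 40t for integer t.
m ≥ 0: smallest is -117 mod 173 = 56 (at t = 1), with n = -13.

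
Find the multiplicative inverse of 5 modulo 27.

11

gcd(27, 5) = 1  (27 = 5*5 + 2, 5 = 2*2 + 1, 2 = 2*1).
Back-substituting, 5*(11) + 27*(-2) = 1.
So 5*11 ≡ 1 (mod 27), and 11 mod 27 = 11.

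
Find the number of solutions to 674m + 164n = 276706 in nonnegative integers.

5

gcd(674, 164) = 2.
By Bézout, 674·(-9) + 164·(37) = 2.
One solution: (75, 1379).
General: m = 75 + 82t, n = 1379 - 337t.
m ≥ 0 ⇒ t ≥ 0; n ≥ 0 ⇒ t ≤ 4. So t ∈ [0, 4]: 5 solutions.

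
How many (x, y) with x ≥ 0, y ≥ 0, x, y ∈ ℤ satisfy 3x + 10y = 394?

13

gcd(10, 3) = 1.
By Bézout, 3×(-3) + 10×(1) = 1.
One solution: (8, 37).
General: x = 8 + 10t, y = 37 - 3t.
x ≥ 0 ⇒ t ≥ 0; y ≥ 0 ⇒ t ≤ 12. So t ∈ [0, 12]: 13 solutions.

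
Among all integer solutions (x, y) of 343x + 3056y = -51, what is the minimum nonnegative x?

gcd(3056, 343):
  3056 = 8*343 + 312
  343 = 1*312 + 31
  312 = 10*31 + 2
  31 = 15*2 + 1
  2 = 2*1
so gcd(3056, 343) = 1.
1 divides -51, so solutions exist.
Back-substitute for Bézout coefficients:
  1 = 31 - 15*2
  ... = 343*(1479) + 3056*(-166)
Scale by -51/1 = -51: (x₀, y₀) = (-75429, 8466).
General solution: x = -75429 + 3056t, y = 8466 - 343t for integer t.
x ≥ 0: smallest is -75429 mod 3056 = 971 (at t = 25), with y = -109.

971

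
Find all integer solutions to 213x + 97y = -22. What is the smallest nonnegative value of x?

gcd(213, 97):
  213 = 2*97 + 19
  97 = 5*19 + 2
  19 = 9*2 + 1
  2 = 2*1
so gcd(213, 97) = 1.
1 divides -22, so solutions exist.
Back-substitute for Bézout coefficients:
  1 = 19 - 9*2
  ... = 213*(46) + 97*(-101)
Scale by -22/1 = -22: (x₀, y₀) = (-1012, 2222).
General solution: x = -1012 + 97t, y = 2222 - 213t for integer t.
x ≥ 0: smallest is -1012 mod 97 = 55 (at t = 11), with y = -121.

55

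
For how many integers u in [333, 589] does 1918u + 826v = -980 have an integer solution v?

5

gcd(1918, 826) = 14.
By Bézout, 1918·(28) + 826·(-65) = 14.
Particular solution: (46, -108).
General solution: u = 46 + 59t, v = -108 - 137t for integer t.
333 ≤ 46 + 59t ≤ 589 gives t ∈ [5, 9], which is 5 values.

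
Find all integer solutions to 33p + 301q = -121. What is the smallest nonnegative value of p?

gcd(301, 33):
  301 = 9×33 + 4
  33 = 8×4 + 1
  4 = 4×1
so gcd(301, 33) = 1.
1 divides -121, so solutions exist.
Back-substitute for Bézout coefficients:
  1 = 33 - 8×4
  ... = 33×(73) + 301×(-8)
Scale by -121/1 = -121: (p₀, q₀) = (-8833, 968).
General solution: p = -8833 + 301t, q = 968 - 33t for integer t.
p ≥ 0: smallest is -8833 mod 301 = 197 (at t = 30), with q = -22.

197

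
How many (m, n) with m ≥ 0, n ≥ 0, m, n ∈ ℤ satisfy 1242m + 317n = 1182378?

gcd(1242, 317) = 1  (1242 = 3·317 + 291, 317 = 1·291 + 26, 291 = 11·26 + 5, 26 = 5·5 + 1, 5 = 5·1).
Back-substituting, 1242·(-61) + 317·(239) = 1.
Scale by 1182378: one solution is (-72125058, 282588342). Reduce m mod 317: (50, 3534).
General: m = 50 + 317t, n = 3534 - 1242t.
m ≥ 0 ⇒ t ≥ 0; n ≥ 0 ⇒ t ≤ 2. So t ∈ [0, 2]: 3 solutions.

3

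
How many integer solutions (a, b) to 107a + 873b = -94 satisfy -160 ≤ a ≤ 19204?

gcd(873, 107) = 1  (873 = 8·107 + 17, 107 = 6·17 + 5, 17 = 3·5 + 2, 5 = 2·2 + 1, 2 = 2·1).
Back-substituting, 107·(359) + 873·(-44) = 1.
Scale by -94: particular solution (-33746, 4136); reduce a mod 873: (301, -37).
General solution: a = 301 + 873t, b = -37 - 107t for integer t.
-160 ≤ 301 + 873t ≤ 19204 gives t ∈ [0, 21], which is 22 values.

22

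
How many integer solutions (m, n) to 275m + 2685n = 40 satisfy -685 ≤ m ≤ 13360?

gcd(2685, 275) = 5  (2685 = 9×275 + 210, 275 = 1×210 + 65, 210 = 3×65 + 15, 65 = 4×15 + 5, 15 = 3×5).
Back-substituting, 275×(166) + 2685×(-17) = 5.
Scale by 8: particular solution (1328, -136); reduce m mod 537: (254, -26).
General solution: m = 254 + 537t, n = -26 - 55t for integer t.
-685 ≤ 254 + 537t ≤ 13360 gives t ∈ [-1, 24], which is 26 values.

26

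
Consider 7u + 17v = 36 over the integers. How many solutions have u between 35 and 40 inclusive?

0

gcd(17, 7) = 1.
By Bézout, 7·(5) + 17·(-2) = 1.
Particular solution: (10, -2).
General solution: u = 10 + 17t, v = -2 - 7t for integer t.
35 ≤ 10 + 17t ≤ 40 gives t ∈ [2, 1], which is 0 values.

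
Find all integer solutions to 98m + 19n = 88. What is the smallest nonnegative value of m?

4

gcd(98, 19):
  98 = 5*19 + 3
  19 = 6*3 + 1
  3 = 3*1
so gcd(98, 19) = 1.
1 divides 88, so solutions exist.
Back-substitute for Bézout coefficients:
  1 = 19 - 6*3
  ... = 98*(-6) + 19*(31)
Scale by 88/1 = 88: (m₀, n₀) = (-528, 2728).
General solution: m = -528 + 19t, n = 2728 - 98t for integer t.
m ≥ 0: smallest is -528 mod 19 = 4 (at t = 28), with n = -16.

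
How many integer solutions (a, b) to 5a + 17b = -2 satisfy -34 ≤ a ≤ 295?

gcd(17, 5) = 1.
By Bézout, 5·(7) + 17·(-2) = 1.
Particular solution: (3, -1).
General solution: a = 3 + 17t, b = -1 - 5t for integer t.
-34 ≤ 3 + 17t ≤ 295 gives t ∈ [-2, 17], which is 20 values.

20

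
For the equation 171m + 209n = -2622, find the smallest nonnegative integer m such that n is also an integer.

3

gcd(209, 171):
  209 = 1*171 + 38
  171 = 4*38 + 19
  38 = 2*19
so gcd(209, 171) = 19.
19 divides -2622, so solutions exist.
Back-substitute for Bézout coefficients:
  19 = 171 - 4*38
  ... = 171*(5) + 209*(-4)
Scale by -2622/19 = -138: (m₀, n₀) = (-690, 552).
General solution: m = -690 + 11t, n = 552 - 9t for integer t.
m ≥ 0: smallest is -690 mod 11 = 3 (at t = 63), with n = -15.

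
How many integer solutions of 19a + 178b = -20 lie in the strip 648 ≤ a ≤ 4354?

gcd(178, 19):
  178 = 9*19 + 7
  19 = 2*7 + 5
  7 = 1*5 + 2
  5 = 2*2 + 1
  2 = 2*1
so gcd(178, 19) = 1.
Back-substitute for Bézout coefficients:
  1 = 5 - 2*2
  ... = 19*(75) + 178*(-8)
Scale by -20: particular solution (-1500, 160); reduce a mod 178: (102, -11).
General solution: a = 102 + 178t, b = -11 - 19t for integer t.
648 ≤ 102 + 178t ≤ 4354 gives t ∈ [4, 23], which is 20 values.

20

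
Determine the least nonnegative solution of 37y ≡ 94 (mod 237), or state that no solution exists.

gcd(237, 37) = 1.
1 divides 94, so solutions exist.
By Bézout, 37×(-32) + 237×(5) = 1.
So 37×(-32) ≡ 1 (mod 237); multiply by 94: y ≡ -3008 (mod 237).
Smallest nonnegative: y = -3008 mod 237 = 73.

73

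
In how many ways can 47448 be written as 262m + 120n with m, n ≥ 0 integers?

gcd(262, 120):
  262 = 2·120 + 22
  120 = 5·22 + 10
  22 = 2·10 + 2
  10 = 5·2
so gcd(262, 120) = 2.
Back-substitute for Bézout coefficients:
  2 = 22 - 2·10
  ... = 262·(11) + 120·(-24)
Scale by 23724: one solution is (260964, -569376). Reduce m mod 60: (24, 343).
General: m = 24 + 60t, n = 343 - 131t.
m ≥ 0 ⇒ t ≥ 0; n ≥ 0 ⇒ t ≤ 2. So t ∈ [0, 2]: 3 solutions.

3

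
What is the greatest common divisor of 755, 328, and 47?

1

gcd(755, 328):
  755 = 2×328 + 99
  328 = 3×99 + 31
  99 = 3×31 + 6
  31 = 5×6 + 1
  6 = 6×1
so gcd(755, 328) = 1.
gcd(1, 47) = 1.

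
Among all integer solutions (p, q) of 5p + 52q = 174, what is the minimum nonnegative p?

gcd(52, 5) = 1.
1 divides 174, so solutions exist.
By Bézout, 5×(21) + 52×(-2) = 1.
Scale by 174/1 = 174: (p₀, q₀) = (3654, -348).
General solution: p = 3654 + 52t, q = -348 - 5t for integer t.
p ≥ 0: smallest is 3654 mod 52 = 14 (at t = -70), with q = 2.

14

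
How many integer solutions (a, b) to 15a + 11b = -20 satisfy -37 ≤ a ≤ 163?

18

gcd(15, 11) = 1  (15 = 1×11 + 4, 11 = 2×4 + 3, 4 = 1×3 + 1, 3 = 3×1).
Back-substituting, 15×(3) + 11×(-4) = 1.
Scale by -20: particular solution (-60, 80); reduce a mod 11: (6, -10).
General solution: a = 6 + 11t, b = -10 - 15t for integer t.
-37 ≤ 6 + 11t ≤ 163 gives t ∈ [-3, 14], which is 18 values.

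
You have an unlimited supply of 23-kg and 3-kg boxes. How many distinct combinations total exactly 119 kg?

Need nonnegative integers with 23j + 3k = 119.
gcd(23, 3) = 1, and 23·(-1) + 3·(8) = 1.
So (j₀, k₀) = (-119, 952); general j = -119 + 3t, k = 952 - 23t.
j ≥ 0 ⇒ t ≥ 40; k ≥ 0 ⇒ t ≤ 41. That's 2 values of t.

2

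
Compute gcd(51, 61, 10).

1

gcd(61, 51) = 1  (61 = 1*51 + 10, 51 = 5*10 + 1, 10 = 10*1).
gcd(1, 10) = 1.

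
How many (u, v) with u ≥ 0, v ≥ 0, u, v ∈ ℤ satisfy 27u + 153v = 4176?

gcd(153, 27) = 9.
By Bézout, 27·(6) + 153·(-1) = 9.
One solution: (13, 25).
General: u = 13 + 17t, v = 25 - 3t.
u ≥ 0 ⇒ t ≥ 0; v ≥ 0 ⇒ t ≤ 8. So t ∈ [0, 8]: 9 solutions.

9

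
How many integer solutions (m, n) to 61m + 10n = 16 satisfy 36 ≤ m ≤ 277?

gcd(61, 10):
  61 = 6×10 + 1
  10 = 10×1
so gcd(61, 10) = 1.
Back-substitute for Bézout coefficients:
  1 = 61 - 6×10
  ... = 61×(1) + 10×(-6)
Scale by 16: particular solution (16, -96); reduce m mod 10: (6, -35).
General solution: m = 6 + 10t, n = -35 - 61t for integer t.
36 ≤ 6 + 10t ≤ 277 gives t ∈ [3, 27], which is 25 values.

25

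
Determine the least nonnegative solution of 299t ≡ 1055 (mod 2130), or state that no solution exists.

1585

gcd(2130, 299) = 1  (2130 = 7·299 + 37, 299 = 8·37 + 3, 37 = 12·3 + 1, 3 = 3·1).
1 divides 1055, so solutions exist.
Back-substituting, 299·(-691) + 2130·(97) = 1.
So 299·(-691) ≡ 1 (mod 2130); multiply by 1055: t ≡ -729005 (mod 2130).
Smallest nonnegative: t = -729005 mod 2130 = 1585.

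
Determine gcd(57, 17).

1

gcd(57, 17) = 1  (57 = 3*17 + 6, 17 = 2*6 + 5, 6 = 1*5 + 1, 5 = 5*1).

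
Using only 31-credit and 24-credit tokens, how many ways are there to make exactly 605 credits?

1

Need nonnegative integers with 31j + 24k = 605.
gcd(31, 24) = 1, and 31·(7) + 24·(-9) = 1.
So (j₀, k₀) = (4235, -5445); general j = 4235 + 24t, k = -5445 - 31t.
j ≥ 0 ⇒ t ≥ -176; k ≥ 0 ⇒ t ≤ -176. That's 1 value of t.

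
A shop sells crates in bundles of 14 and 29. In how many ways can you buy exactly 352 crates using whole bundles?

1

Need nonnegative integers with 14j + 29k = 352.
gcd(14, 29) = 1, and 14·(-2) + 29·(1) = 1.
So (j₀, k₀) = (-704, 352); general j = -704 + 29t, k = 352 - 14t.
j ≥ 0 ⇒ t ≥ 25; k ≥ 0 ⇒ t ≤ 25. That's 1 value of t.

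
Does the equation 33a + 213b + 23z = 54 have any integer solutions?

gcd(213, 33) = 3.
gcd(3, 23) = 1.
1 divides 54, so integer solutions exist.

yes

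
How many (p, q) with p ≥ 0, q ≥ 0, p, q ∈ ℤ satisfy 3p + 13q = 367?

10

gcd(13, 3) = 1.
By Bézout, 3×(-4) + 13×(1) = 1.
One solution: (1, 28).
General: p = 1 + 13t, q = 28 - 3t.
p ≥ 0 ⇒ t ≥ 0; q ≥ 0 ⇒ t ≤ 9. So t ∈ [0, 9]: 10 solutions.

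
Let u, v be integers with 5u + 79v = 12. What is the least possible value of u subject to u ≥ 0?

gcd(79, 5):
  79 = 15·5 + 4
  5 = 1·4 + 1
  4 = 4·1
so gcd(79, 5) = 1.
1 divides 12, so solutions exist.
Back-substitute for Bézout coefficients:
  1 = 5 - 1·4
  ... = 5·(16) + 79·(-1)
Scale by 12/1 = 12: (u₀, v₀) = (192, -12).
General solution: u = 192 + 79t, v = -12 - 5t for integer t.
u ≥ 0: smallest is 192 mod 79 = 34 (at t = -2), with v = -2.

34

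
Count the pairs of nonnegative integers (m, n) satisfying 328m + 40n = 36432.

22

gcd(328, 40) = 8  (328 = 8×40 + 8, 40 = 5×8).
Back-substituting, 328×(1) + 40×(-8) = 8.
Scale by 4554: one solution is (4554, -36432). Reduce m mod 5: (4, 878).
General: m = 4 + 5t, n = 878 - 41t.
m ≥ 0 ⇒ t ≥ 0; n ≥ 0 ⇒ t ≤ 21. So t ∈ [0, 21]: 22 solutions.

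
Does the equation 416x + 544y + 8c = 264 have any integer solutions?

yes

gcd(544, 416) = 32  (544 = 1·416 + 128, 416 = 3·128 + 32, 128 = 4·32).
gcd(32, 8) = 8.
8 divides 264, so integer solutions exist.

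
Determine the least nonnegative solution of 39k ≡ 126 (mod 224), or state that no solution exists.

210

gcd(224, 39):
  224 = 5×39 + 29
  39 = 1×29 + 10
  29 = 2×10 + 9
  10 = 1×9 + 1
  9 = 9×1
so gcd(224, 39) = 1.
1 divides 126, so solutions exist.
Back-substitute for Bézout coefficients:
  1 = 10 - 1×9
  ... = 39×(23) + 224×(-4)
So 39×(23) ≡ 1 (mod 224); multiply by 126: k ≡ 2898 (mod 224).
Smallest nonnegative: k = 2898 mod 224 = 210.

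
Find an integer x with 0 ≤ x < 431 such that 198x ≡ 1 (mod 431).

gcd(431, 198):
  431 = 2*198 + 35
  198 = 5*35 + 23
  35 = 1*23 + 12
  23 = 1*12 + 11
  12 = 1*11 + 1
  11 = 11*1
so gcd(431, 198) = 1.
Back-substitute for Bézout coefficients:
  1 = 12 - 1*11
  ... = 198*(-37) + 431*(17)
So 198*-37 ≡ 1 (mod 431), and -37 mod 431 = 394.

394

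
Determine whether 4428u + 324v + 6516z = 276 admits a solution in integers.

gcd(4428, 324) = 108  (4428 = 13·324 + 216, 324 = 1·216 + 108, 216 = 2·108).
gcd(108, 6516) = 36.
36 does not divide 276 (remainder 24), so no integer solutions.

no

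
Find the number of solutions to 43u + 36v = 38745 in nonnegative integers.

gcd(43, 36) = 1  (43 = 1·36 + 7, 36 = 5·7 + 1, 7 = 7·1).
Back-substituting, 43·(-5) + 36·(6) = 1.
Scale by 38745: one solution is (-193725, 232470). Reduce u mod 36: (27, 1044).
General: u = 27 + 36t, v = 1044 - 43t.
u ≥ 0 ⇒ t ≥ 0; v ≥ 0 ⇒ t ≤ 24. So t ∈ [0, 24]: 25 solutions.

25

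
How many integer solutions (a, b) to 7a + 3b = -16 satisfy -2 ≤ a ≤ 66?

23

gcd(7, 3) = 1  (7 = 2*3 + 1, 3 = 3*1).
Back-substituting, 7*(1) + 3*(-2) = 1.
Scale by -16: particular solution (-16, 32); reduce a mod 3: (2, -10).
General solution: a = 2 + 3t, b = -10 - 7t for integer t.
-2 ≤ 2 + 3t ≤ 66 gives t ∈ [-1, 21], which is 23 values.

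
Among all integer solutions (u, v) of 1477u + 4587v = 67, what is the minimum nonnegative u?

3733

gcd(4587, 1477):
  4587 = 3·1477 + 156
  1477 = 9·156 + 73
  156 = 2·73 + 10
  73 = 7·10 + 3
  10 = 3·3 + 1
  3 = 3·1
so gcd(4587, 1477) = 1.
1 divides 67, so solutions exist.
Back-substitute for Bézout coefficients:
  1 = 10 - 3·3
  ... = 1477·(-1382) + 4587·(445)
Scale by 67/1 = 67: (u₀, v₀) = (-92594, 29815).
General solution: u = -92594 + 4587t, v = 29815 - 1477t for integer t.
u ≥ 0: smallest is -92594 mod 4587 = 3733 (at t = 21), with v = -1202.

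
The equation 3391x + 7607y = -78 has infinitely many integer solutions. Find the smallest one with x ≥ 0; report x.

1079

gcd(7607, 3391) = 1.
1 divides -78, so solutions exist.
By Bézout, 3391*(1254) + 7607*(-559) = 1.
Scale by -78/1 = -78: (x₀, y₀) = (-97812, 43602).
General solution: x = -97812 + 7607t, y = 43602 - 3391t for integer t.
x ≥ 0: smallest is -97812 mod 7607 = 1079 (at t = 13), with y = -481.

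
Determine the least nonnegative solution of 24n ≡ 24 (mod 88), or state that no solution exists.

1

gcd(88, 24) = 8.
8 divides 24, so solutions exist.
By Bézout, 24×(4) + 88×(-1) = 8.
So 24×(4) ≡ 8 (mod 88); multiply by 3: n ≡ 12 (mod 11).
Smallest nonnegative: n = 12 mod 11 = 1.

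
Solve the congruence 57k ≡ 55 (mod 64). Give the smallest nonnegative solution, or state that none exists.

gcd(64, 57):
  64 = 1*57 + 7
  57 = 8*7 + 1
  7 = 7*1
so gcd(64, 57) = 1.
1 divides 55, so solutions exist.
Back-substitute for Bézout coefficients:
  1 = 57 - 8*7
  ... = 57*(9) + 64*(-8)
So 57*(9) ≡ 1 (mod 64); multiply by 55: k ≡ 495 (mod 64).
Smallest nonnegative: k = 495 mod 64 = 47.

47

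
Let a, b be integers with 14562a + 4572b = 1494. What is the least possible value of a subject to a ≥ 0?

gcd(14562, 4572):
  14562 = 3·4572 + 846
  4572 = 5·846 + 342
  846 = 2·342 + 162
  342 = 2·162 + 18
  162 = 9·18
so gcd(14562, 4572) = 18.
18 divides 1494, so solutions exist.
Back-substitute for Bézout coefficients:
  18 = 342 - 2·162
  ... = 14562·(-27) + 4572·(86)
Scale by 1494/18 = 83: (a₀, b₀) = (-2241, 7138).
General solution: a = -2241 + 254t, b = 7138 - 809t for integer t.
a ≥ 0: smallest is -2241 mod 254 = 45 (at t = 9), with b = -143.

45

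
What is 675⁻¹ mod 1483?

446

gcd(1483, 675):
  1483 = 2×675 + 133
  675 = 5×133 + 10
  133 = 13×10 + 3
  10 = 3×3 + 1
  3 = 3×1
so gcd(1483, 675) = 1.
Back-substitute for Bézout coefficients:
  1 = 10 - 3×3
  ... = 675×(446) + 1483×(-203)
So 675×446 ≡ 1 (mod 1483), and 446 mod 1483 = 446.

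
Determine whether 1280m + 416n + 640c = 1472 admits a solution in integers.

yes

gcd(1280, 416) = 32  (1280 = 3×416 + 32, 416 = 13×32).
gcd(32, 640) = 32.
32 divides 1472, so integer solutions exist.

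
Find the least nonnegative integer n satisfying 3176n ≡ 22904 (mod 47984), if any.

gcd(47984, 3176):
  47984 = 15×3176 + 344
  3176 = 9×344 + 80
  344 = 4×80 + 24
  80 = 3×24 + 8
  24 = 3×8
so gcd(47984, 3176) = 8.
8 divides 22904, so solutions exist.
Back-substitute for Bézout coefficients:
  8 = 80 - 3×24
  ... = 3176×(1813) + 47984×(-120)
So 3176×(1813) ≡ 8 (mod 47984); multiply by 2863: n ≡ 5190619 (mod 5998).
Smallest nonnegative: n = 5190619 mod 5998 = 2349.

2349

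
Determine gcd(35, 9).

gcd(35, 9):
  35 = 3×9 + 8
  9 = 1×8 + 1
  8 = 8×1
so gcd(35, 9) = 1.

1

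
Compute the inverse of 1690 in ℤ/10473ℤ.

gcd(10473, 1690) = 1.
By Bézout, 1690·(1258) + 10473·(-203) = 1.
So 1690·1258 ≡ 1 (mod 10473), and 1258 mod 10473 = 1258.

1258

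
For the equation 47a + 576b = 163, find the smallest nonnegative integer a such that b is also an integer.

77

gcd(576, 47) = 1  (576 = 12*47 + 12, 47 = 3*12 + 11, 12 = 1*11 + 1, 11 = 11*1).
1 divides 163, so solutions exist.
Back-substituting, 47*(-49) + 576*(4) = 1.
Scale by 163/1 = 163: (a₀, b₀) = (-7987, 652).
General solution: a = -7987 + 576t, b = 652 - 47t for integer t.
a ≥ 0: smallest is -7987 mod 576 = 77 (at t = 14), with b = -6.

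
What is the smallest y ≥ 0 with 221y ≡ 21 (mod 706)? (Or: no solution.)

gcd(706, 221):
  706 = 3*221 + 43
  221 = 5*43 + 6
  43 = 7*6 + 1
  6 = 6*1
so gcd(706, 221) = 1.
1 divides 21, so solutions exist.
Back-substitute for Bézout coefficients:
  1 = 43 - 7*6
  ... = 221*(-115) + 706*(36)
So 221*(-115) ≡ 1 (mod 706); multiply by 21: y ≡ -2415 (mod 706).
Smallest nonnegative: y = -2415 mod 706 = 409.

409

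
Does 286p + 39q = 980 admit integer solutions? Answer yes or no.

gcd(286, 39) = 13  (286 = 7*39 + 13, 39 = 3*13).
13 does not divide 980 (remainder 5), so no integer solutions.

no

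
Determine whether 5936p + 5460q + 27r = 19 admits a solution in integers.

yes

gcd(5936, 5460):
  5936 = 1*5460 + 476
  5460 = 11*476 + 224
  476 = 2*224 + 28
  224 = 8*28
so gcd(5936, 5460) = 28.
gcd(28, 27) = 1.
1 divides 19, so integer solutions exist.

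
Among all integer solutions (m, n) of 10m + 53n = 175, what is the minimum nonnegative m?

gcd(53, 10) = 1.
1 divides 175, so solutions exist.
By Bézout, 10·(16) + 53·(-3) = 1.
Scale by 175/1 = 175: (m₀, n₀) = (2800, -525).
General solution: m = 2800 + 53t, n = -525 - 10t for integer t.
m ≥ 0: smallest is 2800 mod 53 = 44 (at t = -52), with n = -5.

44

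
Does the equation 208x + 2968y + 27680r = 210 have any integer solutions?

no

gcd(2968, 208) = 8  (2968 = 14*208 + 56, 208 = 3*56 + 40, 56 = 1*40 + 16, 40 = 2*16 + 8, 16 = 2*8).
gcd(8, 27680) = 8.
8 does not divide 210 (remainder 2), so no integer solutions.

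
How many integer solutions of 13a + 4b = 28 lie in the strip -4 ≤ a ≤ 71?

19

gcd(13, 4):
  13 = 3*4 + 1
  4 = 4*1
so gcd(13, 4) = 1.
Back-substitute for Bézout coefficients:
  1 = 13 - 3*4
  ... = 13*(1) + 4*(-3)
Scale by 28: particular solution (28, -84); reduce a mod 4: (0, 7).
General solution: a = 0 + 4t, b = 7 - 13t for integer t.
-4 ≤ 0 + 4t ≤ 71 gives t ∈ [-1, 17], which is 19 values.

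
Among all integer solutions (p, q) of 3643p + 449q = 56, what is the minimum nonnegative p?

230

gcd(3643, 449) = 1.
1 divides 56, so solutions exist.
By Bézout, 3643×(-44) + 449×(357) = 1.
Scale by 56/1 = 56: (p₀, q₀) = (-2464, 19992).
General solution: p = -2464 + 449t, q = 19992 - 3643t for integer t.
p ≥ 0: smallest is -2464 mod 449 = 230 (at t = 6), with q = -1866.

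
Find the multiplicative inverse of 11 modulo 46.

gcd(46, 11):
  46 = 4·11 + 2
  11 = 5·2 + 1
  2 = 2·1
so gcd(46, 11) = 1.
Back-substitute for Bézout coefficients:
  1 = 11 - 5·2
  ... = 11·(21) + 46·(-5)
So 11·21 ≡ 1 (mod 46), and 21 mod 46 = 21.

21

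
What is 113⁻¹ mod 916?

gcd(916, 113) = 1  (916 = 8*113 + 12, 113 = 9*12 + 5, 12 = 2*5 + 2, 5 = 2*2 + 1, 2 = 2*1).
Back-substituting, 113*(381) + 916*(-47) = 1.
So 113*381 ≡ 1 (mod 916), and 381 mod 916 = 381.

381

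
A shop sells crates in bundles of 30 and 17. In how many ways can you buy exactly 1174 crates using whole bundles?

3

Need nonnegative integers with 30j + 17k = 1174.
gcd(30, 17) = 1, and 30·(4) + 17·(-7) = 1.
So (j₀, k₀) = (4696, -8218); general j = 4696 + 17t, k = -8218 - 30t.
j ≥ 0 ⇒ t ≥ -276; k ≥ 0 ⇒ t ≤ -274. That's 3 values of t.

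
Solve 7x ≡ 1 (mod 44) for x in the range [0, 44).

gcd(44, 7) = 1.
By Bézout, 7×(19) + 44×(-3) = 1.
So 7×19 ≡ 1 (mod 44), and 19 mod 44 = 19.

19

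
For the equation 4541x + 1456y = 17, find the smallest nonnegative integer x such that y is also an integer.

261

gcd(4541, 1456) = 1.
1 divides 17, so solutions exist.
By Bézout, 4541×(101) + 1456×(-315) = 1.
Scale by 17/1 = 17: (x₀, y₀) = (1717, -5355).
General solution: x = 1717 + 1456t, y = -5355 - 4541t for integer t.
x ≥ 0: smallest is 1717 mod 1456 = 261 (at t = -1), with y = -814.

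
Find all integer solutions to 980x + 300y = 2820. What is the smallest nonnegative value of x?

gcd(980, 300) = 20  (980 = 3×300 + 80, 300 = 3×80 + 60, 80 = 1×60 + 20, 60 = 3×20).
20 divides 2820, so solutions exist.
Back-substituting, 980×(4) + 300×(-13) = 20.
Scale by 2820/20 = 141: (x₀, y₀) = (564, -1833).
General solution: x = 564 + 15t, y = -1833 - 49t for integer t.
x ≥ 0: smallest is 564 mod 15 = 9 (at t = -37), with y = -20.

9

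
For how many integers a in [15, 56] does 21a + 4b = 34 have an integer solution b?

10

gcd(21, 4) = 1  (21 = 5*4 + 1, 4 = 4*1).
Back-substituting, 21*(1) + 4*(-5) = 1.
Scale by 34: particular solution (34, -170); reduce a mod 4: (2, -2).
General solution: a = 2 + 4t, b = -2 - 21t for integer t.
15 ≤ 2 + 4t ≤ 56 gives t ∈ [4, 13], which is 10 values.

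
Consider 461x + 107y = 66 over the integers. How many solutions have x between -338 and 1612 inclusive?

gcd(461, 107) = 1  (461 = 4*107 + 33, 107 = 3*33 + 8, 33 = 4*8 + 1, 8 = 8*1).
Back-substituting, 461*(13) + 107*(-56) = 1.
Scale by 66: particular solution (858, -3696); reduce x mod 107: (2, -8).
General solution: x = 2 + 107t, y = -8 - 461t for integer t.
-338 ≤ 2 + 107t ≤ 1612 gives t ∈ [-3, 15], which is 19 values.

19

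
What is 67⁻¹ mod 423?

gcd(423, 67) = 1.
By Bézout, 67×(-101) + 423×(16) = 1.
So 67×-101 ≡ 1 (mod 423), and -101 mod 423 = 322.

322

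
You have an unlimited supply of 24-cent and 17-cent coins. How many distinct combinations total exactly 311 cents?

Need nonnegative integers with 24j + 17k = 311.
gcd(24, 17) = 1, and 24·(5) + 17·(-7) = 1.
So (j₀, k₀) = (1555, -2177); general j = 1555 + 17t, k = -2177 - 24t.
j ≥ 0 ⇒ t ≥ -91; k ≥ 0 ⇒ t ≤ -91. That's 1 value of t.

1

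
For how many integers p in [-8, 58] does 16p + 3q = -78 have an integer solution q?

22

gcd(16, 3):
  16 = 5·3 + 1
  3 = 3·1
so gcd(16, 3) = 1.
Back-substitute for Bézout coefficients:
  1 = 16 - 5·3
  ... = 16·(1) + 3·(-5)
Scale by -78: particular solution (-78, 390); reduce p mod 3: (0, -26).
General solution: p = 0 + 3t, q = -26 - 16t for integer t.
-8 ≤ 0 + 3t ≤ 58 gives t ∈ [-2, 19], which is 22 values.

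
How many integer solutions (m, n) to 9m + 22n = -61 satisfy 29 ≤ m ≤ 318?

gcd(22, 9) = 1.
By Bézout, 9·(5) + 22·(-2) = 1.
Particular solution: (3, -4).
General solution: m = 3 + 22t, n = -4 - 9t for integer t.
29 ≤ 3 + 22t ≤ 318 gives t ∈ [2, 14], which is 13 values.

13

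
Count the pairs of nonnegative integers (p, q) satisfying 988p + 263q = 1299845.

gcd(988, 263):
  988 = 3·263 + 199
  263 = 1·199 + 64
  199 = 3·64 + 7
  64 = 9·7 + 1
  7 = 7·1
so gcd(988, 263) = 1.
Back-substitute for Bézout coefficients:
  1 = 64 - 9·7
  ... = 988·(-37) + 263·(139)
Scale by 1299845: one solution is (-48094265, 180678455). Reduce p mod 263: (19, 4871).
General: p = 19 + 263t, q = 4871 - 988t.
p ≥ 0 ⇒ t ≥ 0; q ≥ 0 ⇒ t ≤ 4. So t ∈ [0, 4]: 5 solutions.

5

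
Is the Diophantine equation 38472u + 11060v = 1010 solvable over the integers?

no

gcd(38472, 11060) = 28  (38472 = 3*11060 + 5292, 11060 = 2*5292 + 476, 5292 = 11*476 + 56, 476 = 8*56 + 28, 56 = 2*28).
28 does not divide 1010 (remainder 2), so no integer solutions.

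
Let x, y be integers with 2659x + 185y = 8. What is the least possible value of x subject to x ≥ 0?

102

gcd(2659, 185):
  2659 = 14×185 + 69
  185 = 2×69 + 47
  69 = 1×47 + 22
  47 = 2×22 + 3
  22 = 7×3 + 1
  3 = 3×1
so gcd(2659, 185) = 1.
1 divides 8, so solutions exist.
Back-substitute for Bézout coefficients:
  1 = 22 - 7×3
  ... = 2659×(59) + 185×(-848)
Scale by 8/1 = 8: (x₀, y₀) = (472, -6784).
General solution: x = 472 + 185t, y = -6784 - 2659t for integer t.
x ≥ 0: smallest is 472 mod 185 = 102 (at t = -2), with y = -1466.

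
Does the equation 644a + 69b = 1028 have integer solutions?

no

gcd(644, 69) = 23  (644 = 9*69 + 23, 69 = 3*23).
23 does not divide 1028 (remainder 16), so no integer solutions.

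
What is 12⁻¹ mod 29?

gcd(29, 12) = 1  (29 = 2·12 + 5, 12 = 2·5 + 2, 5 = 2·2 + 1, 2 = 2·1).
Back-substituting, 12·(-12) + 29·(5) = 1.
So 12·-12 ≡ 1 (mod 29), and -12 mod 29 = 17.

17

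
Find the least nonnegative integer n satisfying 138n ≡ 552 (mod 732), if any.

4

gcd(732, 138) = 6.
6 divides 552, so solutions exist.
By Bézout, 138×(-53) + 732×(10) = 6.
So 138×(-53) ≡ 6 (mod 732); multiply by 92: n ≡ -4876 (mod 122).
Smallest nonnegative: n = -4876 mod 122 = 4.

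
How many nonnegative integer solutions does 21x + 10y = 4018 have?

gcd(21, 10) = 1  (21 = 2*10 + 1, 10 = 10*1).
Back-substituting, 21*(1) + 10*(-2) = 1.
Scale by 4018: one solution is (4018, -8036). Reduce x mod 10: (8, 385).
General: x = 8 + 10t, y = 385 - 21t.
x ≥ 0 ⇒ t ≥ 0; y ≥ 0 ⇒ t ≤ 18. So t ∈ [0, 18]: 19 solutions.

19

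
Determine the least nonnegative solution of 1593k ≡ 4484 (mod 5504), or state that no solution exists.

3876

gcd(5504, 1593) = 1  (5504 = 3*1593 + 725, 1593 = 2*725 + 143, 725 = 5*143 + 10, 143 = 14*10 + 3, 10 = 3*3 + 1, 3 = 3*1).
1 divides 4484, so solutions exist.
Back-substituting, 1593*(-1655) + 5504*(479) = 1.
So 1593*(-1655) ≡ 1 (mod 5504); multiply by 4484: k ≡ -7421020 (mod 5504).
Smallest nonnegative: k = -7421020 mod 5504 = 3876.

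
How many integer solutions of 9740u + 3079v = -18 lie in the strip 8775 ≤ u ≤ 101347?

30

gcd(9740, 3079):
  9740 = 3·3079 + 503
  3079 = 6·503 + 61
  503 = 8·61 + 15
  61 = 4·15 + 1
  15 = 15·1
so gcd(9740, 3079) = 1.
Back-substitute for Bézout coefficients:
  1 = 61 - 4·15
  ... = 9740·(-202) + 3079·(639)
Scale by -18: particular solution (3636, -11502); reduce u mod 3079: (557, -1762).
General solution: u = 557 + 3079t, v = -1762 - 9740t for integer t.
8775 ≤ 557 + 3079t ≤ 101347 gives t ∈ [3, 32], which is 30 values.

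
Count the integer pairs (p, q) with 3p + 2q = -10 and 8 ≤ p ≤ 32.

13

gcd(3, 2) = 1  (3 = 1*2 + 1, 2 = 2*1).
Back-substituting, 3*(1) + 2*(-1) = 1.
Scale by -10: particular solution (-10, 10); reduce p mod 2: (0, -5).
General solution: p = 0 + 2t, q = -5 - 3t for integer t.
8 ≤ 0 + 2t ≤ 32 gives t ∈ [4, 16], which is 13 values.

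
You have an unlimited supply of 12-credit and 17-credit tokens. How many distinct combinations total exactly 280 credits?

Need nonnegative integers with 12j + 17k = 280.
gcd(12, 17) = 1, and 12·(-7) + 17·(5) = 1.
So (j₀, k₀) = (-1960, 1400); general j = -1960 + 17t, k = 1400 - 12t.
j ≥ 0 ⇒ t ≥ 116; k ≥ 0 ⇒ t ≤ 116. That's 1 value of t.

1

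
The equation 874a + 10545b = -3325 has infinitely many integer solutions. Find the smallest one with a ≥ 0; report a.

515

gcd(10545, 874) = 19.
19 divides -3325, so solutions exist.
By Bézout, 874*(181) + 10545*(-15) = 19.
Scale by -3325/19 = -175: (a₀, b₀) = (-31675, 2625).
General solution: a = -31675 + 555t, b = 2625 - 46t for integer t.
a ≥ 0: smallest is -31675 mod 555 = 515 (at t = 58), with b = -43.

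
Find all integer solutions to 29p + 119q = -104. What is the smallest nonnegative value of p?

99

gcd(119, 29) = 1.
1 divides -104, so solutions exist.
By Bézout, 29·(-41) + 119·(10) = 1.
Scale by -104/1 = -104: (p₀, q₀) = (4264, -1040).
General solution: p = 4264 + 119t, q = -1040 - 29t for integer t.
p ≥ 0: smallest is 4264 mod 119 = 99 (at t = -35), with q = -25.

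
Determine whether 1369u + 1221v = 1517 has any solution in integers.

yes

gcd(1369, 1221):
  1369 = 1·1221 + 148
  1221 = 8·148 + 37
  148 = 4·37
so gcd(1369, 1221) = 37.
37 divides 1517, so integer solutions exist.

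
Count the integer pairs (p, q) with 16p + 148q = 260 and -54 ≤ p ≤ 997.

gcd(148, 16) = 4.
By Bézout, 16*(-9) + 148*(1) = 4.
Particular solution: (7, 1).
General solution: p = 7 + 37t, q = 1 - 4t for integer t.
-54 ≤ 7 + 37t ≤ 997 gives t ∈ [-1, 26], which is 28 values.

28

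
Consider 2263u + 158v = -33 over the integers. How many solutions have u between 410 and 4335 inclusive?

gcd(2263, 158) = 1  (2263 = 14*158 + 51, 158 = 3*51 + 5, 51 = 10*5 + 1, 5 = 5*1).
Back-substituting, 2263*(31) + 158*(-444) = 1.
Scale by -33: particular solution (-1023, 14652); reduce u mod 158: (83, -1189).
General solution: u = 83 + 158t, v = -1189 - 2263t for integer t.
410 ≤ 83 + 158t ≤ 4335 gives t ∈ [3, 26], which is 24 values.

24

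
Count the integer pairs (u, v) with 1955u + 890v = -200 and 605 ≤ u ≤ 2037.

gcd(1955, 890):
  1955 = 2×890 + 175
  890 = 5×175 + 15
  175 = 11×15 + 10
  15 = 1×10 + 5
  10 = 2×5
so gcd(1955, 890) = 5.
Back-substitute for Bézout coefficients:
  5 = 15 - 1×10
  ... = 1955×(-61) + 890×(134)
Scale by -40: particular solution (2440, -5360); reduce u mod 178: (126, -277).
General solution: u = 126 + 178t, v = -277 - 391t for integer t.
605 ≤ 126 + 178t ≤ 2037 gives t ∈ [3, 10], which is 8 values.

8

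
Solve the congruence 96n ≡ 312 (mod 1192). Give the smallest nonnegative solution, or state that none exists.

gcd(1192, 96) = 8  (1192 = 12*96 + 40, 96 = 2*40 + 16, 40 = 2*16 + 8, 16 = 2*8).
8 divides 312, so solutions exist.
Back-substituting, 96*(-62) + 1192*(5) = 8.
So 96*(-62) ≡ 8 (mod 1192); multiply by 39: n ≡ -2418 (mod 149).
Smallest nonnegative: n = -2418 mod 149 = 115.

115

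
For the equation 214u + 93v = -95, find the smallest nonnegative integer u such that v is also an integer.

gcd(214, 93):
  214 = 2×93 + 28
  93 = 3×28 + 9
  28 = 3×9 + 1
  9 = 9×1
so gcd(214, 93) = 1.
1 divides -95, so solutions exist.
Back-substitute for Bézout coefficients:
  1 = 28 - 3×9
  ... = 214×(10) + 93×(-23)
Scale by -95/1 = -95: (u₀, v₀) = (-950, 2185).
General solution: u = -950 + 93t, v = 2185 - 214t for integer t.
u ≥ 0: smallest is -950 mod 93 = 73 (at t = 11), with v = -169.

73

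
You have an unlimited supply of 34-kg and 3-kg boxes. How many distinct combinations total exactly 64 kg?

1

Need nonnegative integers with 34j + 3k = 64.
gcd(34, 3) = 1, and 34·(1) + 3·(-11) = 1.
So (j₀, k₀) = (64, -704); general j = 64 + 3t, k = -704 - 34t.
j ≥ 0 ⇒ t ≥ -21; k ≥ 0 ⇒ t ≤ -21. That's 1 value of t.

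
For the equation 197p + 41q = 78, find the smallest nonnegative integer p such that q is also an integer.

gcd(197, 41):
  197 = 4·41 + 33
  41 = 1·33 + 8
  33 = 4·8 + 1
  8 = 8·1
so gcd(197, 41) = 1.
1 divides 78, so solutions exist.
Back-substitute for Bézout coefficients:
  1 = 33 - 4·8
  ... = 197·(5) + 41·(-24)
Scale by 78/1 = 78: (p₀, q₀) = (390, -1872).
General solution: p = 390 + 41t, q = -1872 - 197t for integer t.
p ≥ 0: smallest is 390 mod 41 = 21 (at t = -9), with q = -99.

21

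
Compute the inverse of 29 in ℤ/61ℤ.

40

gcd(61, 29):
  61 = 2×29 + 3
  29 = 9×3 + 2
  3 = 1×2 + 1
  2 = 2×1
so gcd(61, 29) = 1.
Back-substitute for Bézout coefficients:
  1 = 3 - 1×2
  ... = 29×(-21) + 61×(10)
So 29×-21 ≡ 1 (mod 61), and -21 mod 61 = 40.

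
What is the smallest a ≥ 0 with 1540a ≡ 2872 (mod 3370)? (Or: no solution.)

gcd(3370, 1540) = 10  (3370 = 2·1540 + 290, 1540 = 5·290 + 90, 290 = 3·90 + 20, 90 = 4·20 + 10, 20 = 2·10).
10 does not divide 2872, so the congruence has no solution.

no solution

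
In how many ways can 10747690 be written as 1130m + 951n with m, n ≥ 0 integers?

gcd(1130, 951) = 1.
By Bézout, 1130*(-85) + 951*(101) = 1.
One solution: (725, 10440).
General: m = 725 + 951t, n = 10440 - 1130t.
m ≥ 0 ⇒ t ≥ 0; n ≥ 0 ⇒ t ≤ 9. So t ∈ [0, 9]: 10 solutions.

10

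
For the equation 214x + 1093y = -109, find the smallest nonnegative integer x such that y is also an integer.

gcd(1093, 214):
  1093 = 5*214 + 23
  214 = 9*23 + 7
  23 = 3*7 + 2
  7 = 3*2 + 1
  2 = 2*1
so gcd(1093, 214) = 1.
1 divides -109, so solutions exist.
Back-substitute for Bézout coefficients:
  1 = 7 - 3*2
  ... = 214*(475) + 1093*(-93)
Scale by -109/1 = -109: (x₀, y₀) = (-51775, 10137).
General solution: x = -51775 + 1093t, y = 10137 - 214t for integer t.
x ≥ 0: smallest is -51775 mod 1093 = 689 (at t = 48), with y = -135.

689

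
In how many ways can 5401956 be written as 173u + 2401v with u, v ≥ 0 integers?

13

gcd(2401, 173):
  2401 = 13·173 + 152
  173 = 1·152 + 21
  152 = 7·21 + 5
  21 = 4·5 + 1
  5 = 5·1
so gcd(2401, 173) = 1.
Back-substitute for Bézout coefficients:
  1 = 21 - 4·5
  ... = 173·(458) + 2401·(-33)
Scale by 5401956: one solution is (2474095848, -178264548). Reduce u mod 2401: (2205, 2091).
General: u = 2205 + 2401t, v = 2091 - 173t.
u ≥ 0 ⇒ t ≥ 0; v ≥ 0 ⇒ t ≤ 12. So t ∈ [0, 12]: 13 solutions.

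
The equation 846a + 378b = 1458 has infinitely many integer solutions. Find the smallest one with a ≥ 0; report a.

gcd(846, 378):
  846 = 2·378 + 90
  378 = 4·90 + 18
  90 = 5·18
so gcd(846, 378) = 18.
18 divides 1458, so solutions exist.
Back-substitute for Bézout coefficients:
  18 = 378 - 4·90
  ... = 846·(-4) + 378·(9)
Scale by 1458/18 = 81: (a₀, b₀) = (-324, 729).
General solution: a = -324 + 21t, b = 729 - 47t for integer t.
a ≥ 0: smallest is -324 mod 21 = 12 (at t = 16), with b = -23.

12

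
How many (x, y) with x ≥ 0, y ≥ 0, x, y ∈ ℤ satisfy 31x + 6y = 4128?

23

gcd(31, 6) = 1.
By Bézout, 31*(1) + 6*(-5) = 1.
One solution: (0, 688).
General: x = 0 + 6t, y = 688 - 31t.
x ≥ 0 ⇒ t ≥ 0; y ≥ 0 ⇒ t ≤ 22. So t ∈ [0, 22]: 23 solutions.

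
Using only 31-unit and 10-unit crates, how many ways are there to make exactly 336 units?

1

Need nonnegative integers with 31j + 10k = 336.
gcd(31, 10) = 1, and 31·(1) + 10·(-3) = 1.
So (j₀, k₀) = (336, -1008); general j = 336 + 10t, k = -1008 - 31t.
j ≥ 0 ⇒ t ≥ -33; k ≥ 0 ⇒ t ≤ -33. That's 1 value of t.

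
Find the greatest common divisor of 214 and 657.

gcd(657, 214):
  657 = 3*214 + 15
  214 = 14*15 + 4
  15 = 3*4 + 3
  4 = 1*3 + 1
  3 = 3*1
so gcd(657, 214) = 1.

1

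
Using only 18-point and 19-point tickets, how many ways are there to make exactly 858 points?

2

Need nonnegative integers with 18j + 19k = 858.
gcd(18, 19) = 1, and 18·(-1) + 19·(1) = 1.
So (j₀, k₀) = (-858, 858); general j = -858 + 19t, k = 858 - 18t.
j ≥ 0 ⇒ t ≥ 46; k ≥ 0 ⇒ t ≤ 47. That's 2 values of t.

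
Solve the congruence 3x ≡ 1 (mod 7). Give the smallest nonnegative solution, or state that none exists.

5

gcd(7, 3):
  7 = 2·3 + 1
  3 = 3·1
so gcd(7, 3) = 1.
1 divides 1, so solutions exist.
Back-substitute for Bézout coefficients:
  1 = 7 - 2·3
  ... = 3·(-2) + 7·(1)
So 3·(-2) ≡ 1 (mod 7); multiply by 1: x ≡ -2 (mod 7).
Smallest nonnegative: x = -2 mod 7 = 5.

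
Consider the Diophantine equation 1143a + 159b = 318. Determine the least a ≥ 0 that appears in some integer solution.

gcd(1143, 159):
  1143 = 7·159 + 30
  159 = 5·30 + 9
  30 = 3·9 + 3
  9 = 3·3
so gcd(1143, 159) = 3.
3 divides 318, so solutions exist.
Back-substitute for Bézout coefficients:
  3 = 30 - 3·9
  ... = 1143·(16) + 159·(-115)
Scale by 318/3 = 106: (a₀, b₀) = (1696, -12190).
General solution: a = 1696 + 53t, b = -12190 - 381t for integer t.
a ≥ 0: smallest is 1696 mod 53 = 0 (at t = -32), with b = 2.

0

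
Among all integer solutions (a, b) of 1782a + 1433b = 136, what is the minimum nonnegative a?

1031

gcd(1782, 1433):
  1782 = 1*1433 + 349
  1433 = 4*349 + 37
  349 = 9*37 + 16
  37 = 2*16 + 5
  16 = 3*5 + 1
  5 = 5*1
so gcd(1782, 1433) = 1.
1 divides 136, so solutions exist.
Back-substitute for Bézout coefficients:
  1 = 16 - 3*5
  ... = 1782*(271) + 1433*(-337)
Scale by 136/1 = 136: (a₀, b₀) = (36856, -45832).
General solution: a = 36856 + 1433t, b = -45832 - 1782t for integer t.
a ≥ 0: smallest is 36856 mod 1433 = 1031 (at t = -25), with b = -1282.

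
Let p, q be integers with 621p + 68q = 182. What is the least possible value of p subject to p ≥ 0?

58

gcd(621, 68) = 1  (621 = 9*68 + 9, 68 = 7*9 + 5, 9 = 1*5 + 4, 5 = 1*4 + 1, 4 = 4*1).
1 divides 182, so solutions exist.
Back-substituting, 621*(-15) + 68*(137) = 1.
Scale by 182/1 = 182: (p₀, q₀) = (-2730, 24934).
General solution: p = -2730 + 68t, q = 24934 - 621t for integer t.
p ≥ 0: smallest is -2730 mod 68 = 58 (at t = 41), with q = -527.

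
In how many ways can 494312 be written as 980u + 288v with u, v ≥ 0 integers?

7

gcd(980, 288) = 4  (980 = 3×288 + 116, 288 = 2×116 + 56, 116 = 2×56 + 4, 56 = 14×4).
Back-substituting, 980×(5) + 288×(-17) = 4.
Scale by 123578: one solution is (617890, -2100826). Reduce u mod 72: (58, 1519).
General: u = 58 + 72t, v = 1519 - 245t.
u ≥ 0 ⇒ t ≥ 0; v ≥ 0 ⇒ t ≤ 6. So t ∈ [0, 6]: 7 solutions.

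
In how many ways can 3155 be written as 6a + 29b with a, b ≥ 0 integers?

gcd(29, 6) = 1.
By Bézout, 6·(5) + 29·(-1) = 1.
One solution: (28, 103).
General: a = 28 + 29t, b = 103 - 6t.
a ≥ 0 ⇒ t ≥ 0; b ≥ 0 ⇒ t ≤ 17. So t ∈ [0, 17]: 18 solutions.

18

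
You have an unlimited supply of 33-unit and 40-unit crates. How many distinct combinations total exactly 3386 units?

Need nonnegative integers with 33j + 40k = 3386.
gcd(33, 40) = 1, and 33·(17) + 40·(-14) = 1.
So (j₀, k₀) = (57562, -47404); general j = 57562 + 40t, k = -47404 - 33t.
j ≥ 0 ⇒ t ≥ -1439; k ≥ 0 ⇒ t ≤ -1437. That's 3 values of t.

3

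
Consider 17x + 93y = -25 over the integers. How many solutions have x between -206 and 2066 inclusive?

gcd(93, 17):
  93 = 5×17 + 8
  17 = 2×8 + 1
  8 = 8×1
so gcd(93, 17) = 1.
Back-substitute for Bézout coefficients:
  1 = 17 - 2×8
  ... = 17×(11) + 93×(-2)
Scale by -25: particular solution (-275, 50); reduce x mod 93: (4, -1).
General solution: x = 4 + 93t, y = -1 - 17t for integer t.
-206 ≤ 4 + 93t ≤ 2066 gives t ∈ [-2, 22], which is 25 values.

25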